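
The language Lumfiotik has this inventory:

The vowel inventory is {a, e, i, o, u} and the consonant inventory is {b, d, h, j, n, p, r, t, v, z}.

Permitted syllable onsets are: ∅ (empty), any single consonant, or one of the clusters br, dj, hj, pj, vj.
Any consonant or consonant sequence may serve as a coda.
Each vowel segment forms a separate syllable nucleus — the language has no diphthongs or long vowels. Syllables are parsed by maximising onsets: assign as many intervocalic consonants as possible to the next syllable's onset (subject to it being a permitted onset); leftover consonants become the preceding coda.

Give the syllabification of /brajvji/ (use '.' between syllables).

Nuclei (vowels): a, i → 2 syllables.
σ1/σ2 boundary: /jvj/ — longest licit onset from the right is /vj/, leaving /j/ as coda.

braj.vji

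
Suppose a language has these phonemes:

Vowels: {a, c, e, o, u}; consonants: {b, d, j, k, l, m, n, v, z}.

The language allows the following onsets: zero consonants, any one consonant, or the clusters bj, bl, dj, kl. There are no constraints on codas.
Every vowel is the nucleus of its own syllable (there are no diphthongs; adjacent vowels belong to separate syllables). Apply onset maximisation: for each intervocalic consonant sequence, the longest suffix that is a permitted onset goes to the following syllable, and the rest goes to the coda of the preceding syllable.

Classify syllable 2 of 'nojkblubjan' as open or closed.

open

The vowels are o, u, a — 3 nuclei, so 3 syllables.
Between /o/ (V1) and /u/ (V2): /jkbl/ splits as /jk/ + /bl/ (/bl/ is the longest suffix that is a licit onset).
Between /u/ (V2) and /a/ (V3): /bj/ — entire cluster is a permitted onset → onset /bj/, coda ∅.
Syllabification: nojk.blu.bjan.
Syllable 2 is /blu/; it ends in its nucleus with no coda, so it is open.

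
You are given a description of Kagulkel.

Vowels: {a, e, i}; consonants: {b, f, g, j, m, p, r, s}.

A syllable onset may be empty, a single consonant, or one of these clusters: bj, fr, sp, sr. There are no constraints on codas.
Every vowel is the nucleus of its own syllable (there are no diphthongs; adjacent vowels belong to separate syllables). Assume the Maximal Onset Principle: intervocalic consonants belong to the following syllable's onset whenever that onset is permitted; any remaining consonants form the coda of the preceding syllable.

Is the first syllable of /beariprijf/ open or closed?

Vowels present: e, a, i, i; each is a nucleus, giving 4 syllables.
Between /e/ (V1) and /a/ (V2): hiatus — the boundary sits between the two vowels.
Between /a/ (V2) and /i/ (V3): /r/ is a single consonant, so it becomes the next onset.
Between /i/ (V3) and /i/ (V4): /pr/; trying suffixes from longest down, /r/ is the first permitted one, so coda /p/ | onset /r/.
Putting it together: be.a.rip.rijf.
Syllable 1 is /be/; it ends in its nucleus with no coda, so it is open.

open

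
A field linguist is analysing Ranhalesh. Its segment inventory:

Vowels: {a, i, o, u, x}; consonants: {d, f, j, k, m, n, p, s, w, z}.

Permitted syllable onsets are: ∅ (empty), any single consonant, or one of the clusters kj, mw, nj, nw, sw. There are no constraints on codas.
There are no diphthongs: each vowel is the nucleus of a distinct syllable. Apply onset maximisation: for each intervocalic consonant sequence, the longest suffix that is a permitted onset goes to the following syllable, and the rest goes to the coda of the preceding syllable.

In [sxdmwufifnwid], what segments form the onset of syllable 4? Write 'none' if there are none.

nw

Vowels present: x, u, i, i; each is a nucleus, giving 4 syllables.
/x…u/ gap (V1→V2): /dmw/; trying suffixes from longest down, /mw/ is the first permitted one, so coda /d/ | onset /mw/.
/u…i/ gap (V2→V3): just /f/ — single C goes to the following onset.
/i…i/ gap (V3→V4): cluster /fnw/ — the longest permitted-onset suffix is /nw/; onset = /nw/, preceding coda = /f/.
So the parse is sxd.mwu.fif.nwid.
Syllable 4 is /nwid/: onset /nw/, nucleus /i/, coda /d/.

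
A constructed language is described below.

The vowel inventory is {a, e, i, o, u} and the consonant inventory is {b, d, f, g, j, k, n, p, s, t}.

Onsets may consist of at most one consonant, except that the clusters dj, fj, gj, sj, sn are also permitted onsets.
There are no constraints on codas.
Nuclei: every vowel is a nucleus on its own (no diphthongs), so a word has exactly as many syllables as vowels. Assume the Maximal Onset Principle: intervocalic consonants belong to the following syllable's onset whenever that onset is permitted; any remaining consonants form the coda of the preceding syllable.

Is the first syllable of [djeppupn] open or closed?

Nuclei (vowels): e, u → 2 syllables.
σ1/σ2 boundary: /pp/; trying suffixes from longest down, /p/ is the first permitted one, so coda /p/ | onset /p/.
Syllabification: djep.pupn.
Syllable 1 is /djep/ with coda /p/, so it is closed.

closed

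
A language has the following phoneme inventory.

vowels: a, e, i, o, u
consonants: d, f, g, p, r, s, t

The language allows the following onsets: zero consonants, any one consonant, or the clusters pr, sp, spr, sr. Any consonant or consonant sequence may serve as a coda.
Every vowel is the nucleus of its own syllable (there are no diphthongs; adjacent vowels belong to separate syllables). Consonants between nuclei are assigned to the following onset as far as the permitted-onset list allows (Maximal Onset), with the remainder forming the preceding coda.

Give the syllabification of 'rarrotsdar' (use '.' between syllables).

Vowels present: a, o, a; each is a nucleus, giving 3 syllables.
σ1/σ2 boundary: cluster /rr/ — the longest permitted-onset suffix is /r/; onset = /r/, preceding coda = /r/.
σ2/σ3 boundary: /tsd/; trying suffixes from longest down, /d/ is the first permitted one, so coda /ts/ | onset /d/.

rar.rots.dar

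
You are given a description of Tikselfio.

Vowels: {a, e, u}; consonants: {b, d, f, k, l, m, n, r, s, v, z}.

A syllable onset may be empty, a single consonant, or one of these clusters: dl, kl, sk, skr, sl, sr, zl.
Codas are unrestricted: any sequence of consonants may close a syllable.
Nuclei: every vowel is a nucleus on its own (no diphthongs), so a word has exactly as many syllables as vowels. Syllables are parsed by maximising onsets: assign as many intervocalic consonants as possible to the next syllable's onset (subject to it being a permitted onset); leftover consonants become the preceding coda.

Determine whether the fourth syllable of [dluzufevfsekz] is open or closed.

Nuclei (vowels): u, u, e, e → 4 syllables.
Between /u/ (V1) and /u/ (V2): /z/ → onset of the next syllable (single consonants are always licit onsets).
Between /u/ (V2) and /e/ (V3): /f/ → onset of the next syllable (single consonants are always licit onsets).
Between /e/ (V3) and /e/ (V4): /vfs/ splits as /vf/ + /s/ (/s/ is the longest suffix that is a licit onset).
Syllabification: dlu.zu.fevf.sekz.
Syllable 4 is /sekz/ with coda /kz/, so it is closed.

closed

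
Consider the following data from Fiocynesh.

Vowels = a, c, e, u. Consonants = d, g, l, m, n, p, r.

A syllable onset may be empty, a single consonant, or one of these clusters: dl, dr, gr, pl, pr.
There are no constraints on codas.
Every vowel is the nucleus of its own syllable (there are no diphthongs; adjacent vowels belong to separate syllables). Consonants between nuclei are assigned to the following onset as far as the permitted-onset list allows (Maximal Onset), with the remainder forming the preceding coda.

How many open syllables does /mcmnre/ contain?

1

Vowels present: c, e; each is a nucleus, giving 2 syllables.
V1 /c/ – V2 /e/: /mnr/; trying suffixes from longest down, /r/ is the first permitted one, so coda /mn/ | onset /r/.
Result: mcmn.re.
Classifying each syllable: /mcmn/ (closed), /re/ (open).
Open syllables: 1.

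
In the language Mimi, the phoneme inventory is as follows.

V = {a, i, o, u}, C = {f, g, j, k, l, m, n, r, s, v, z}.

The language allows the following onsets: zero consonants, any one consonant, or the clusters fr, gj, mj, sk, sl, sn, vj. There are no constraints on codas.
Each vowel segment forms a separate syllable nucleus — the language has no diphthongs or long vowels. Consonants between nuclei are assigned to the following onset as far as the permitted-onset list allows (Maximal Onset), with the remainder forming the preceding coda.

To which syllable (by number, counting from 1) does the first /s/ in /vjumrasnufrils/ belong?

3

The vowels are u, a, u, i — 4 nuclei, so 4 syllables.
/u…a/ gap (V1→V2): /mr/; trying suffixes from longest down, /r/ is the first permitted one, so coda /m/ | onset /r/.
/a…u/ gap (V2→V3): /sn/ — entire cluster is a permitted onset → onset /sn/, coda ∅.
/u…i/ gap (V3→V4): /fr/ — entire cluster is a permitted onset → onset /fr/, coda ∅.
Syllabification: vjum.ra.snu.frils.
The first /s/ is in the onset of syllable 3 (/snu/).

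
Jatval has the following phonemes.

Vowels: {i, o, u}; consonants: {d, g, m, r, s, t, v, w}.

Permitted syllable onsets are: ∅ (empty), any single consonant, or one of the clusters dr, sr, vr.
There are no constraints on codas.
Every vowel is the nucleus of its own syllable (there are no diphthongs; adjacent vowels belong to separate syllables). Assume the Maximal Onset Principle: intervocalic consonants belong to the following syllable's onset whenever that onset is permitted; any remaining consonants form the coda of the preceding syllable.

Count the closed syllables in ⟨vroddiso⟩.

The vowels are o, i, o — 3 nuclei, so 3 syllables.
V1 /o/ – V2 /i/: /dd/ — longest licit onset from the right is /d/, leaving /d/ as coda.
V2 /i/ – V3 /o/: /s/ is a single consonant, so it becomes the next onset.
Putting it together: vrod.di.so.
Classifying each syllable: /vrod/ (closed), /di/ (open), /so/ (open).
Closed syllables: 1.

1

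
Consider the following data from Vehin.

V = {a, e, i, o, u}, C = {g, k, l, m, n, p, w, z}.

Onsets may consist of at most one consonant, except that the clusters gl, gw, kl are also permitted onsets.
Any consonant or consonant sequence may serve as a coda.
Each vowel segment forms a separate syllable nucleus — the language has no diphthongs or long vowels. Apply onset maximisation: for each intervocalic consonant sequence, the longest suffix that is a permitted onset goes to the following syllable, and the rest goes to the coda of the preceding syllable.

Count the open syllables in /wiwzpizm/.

0

The vowels are i, i — 2 nuclei, so 2 syllables.
V1 /i/ – V2 /i/: /wzp/ — longest licit onset from the right is /p/, leaving /wz/ as coda.
Result: wiwz.pizm.
Classifying each syllable: /wiwz/ (closed), /pizm/ (closed).
Open syllables: 0.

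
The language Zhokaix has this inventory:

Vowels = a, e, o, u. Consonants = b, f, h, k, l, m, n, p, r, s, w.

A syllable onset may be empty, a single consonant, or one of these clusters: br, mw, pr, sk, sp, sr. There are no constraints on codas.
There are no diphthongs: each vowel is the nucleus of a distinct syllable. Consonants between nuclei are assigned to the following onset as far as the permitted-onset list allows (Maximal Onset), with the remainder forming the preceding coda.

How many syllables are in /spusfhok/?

2

The vowels are u, o — 2 nuclei, so 2 syllables.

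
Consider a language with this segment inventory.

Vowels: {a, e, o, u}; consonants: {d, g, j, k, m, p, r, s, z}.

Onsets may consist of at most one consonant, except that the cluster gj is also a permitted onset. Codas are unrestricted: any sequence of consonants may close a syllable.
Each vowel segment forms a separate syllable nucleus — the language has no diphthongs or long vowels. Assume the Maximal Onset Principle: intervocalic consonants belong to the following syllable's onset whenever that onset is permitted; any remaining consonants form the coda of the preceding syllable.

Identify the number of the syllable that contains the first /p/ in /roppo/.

1

Nuclei (vowels): o, o → 2 syllables.
Between /o/ (V1) and /o/ (V2): cluster /pp/ — the longest permitted-onset suffix is /p/; onset = /p/, preceding coda = /p/.
So the parse is rop.po.
The first /p/ is in the coda of syllable 1 (/rop/).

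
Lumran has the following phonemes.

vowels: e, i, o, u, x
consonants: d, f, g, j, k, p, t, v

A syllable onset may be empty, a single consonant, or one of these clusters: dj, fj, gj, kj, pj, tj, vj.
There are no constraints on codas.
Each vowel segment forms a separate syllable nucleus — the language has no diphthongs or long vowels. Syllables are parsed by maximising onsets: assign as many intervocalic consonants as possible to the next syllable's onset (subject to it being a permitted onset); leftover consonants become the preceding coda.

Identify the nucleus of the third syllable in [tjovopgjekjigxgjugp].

e

The vowels are o, o, e, i, x, u — 6 nuclei, so 6 syllables.
The third nucleus (vowel 3 from the left) is /e/.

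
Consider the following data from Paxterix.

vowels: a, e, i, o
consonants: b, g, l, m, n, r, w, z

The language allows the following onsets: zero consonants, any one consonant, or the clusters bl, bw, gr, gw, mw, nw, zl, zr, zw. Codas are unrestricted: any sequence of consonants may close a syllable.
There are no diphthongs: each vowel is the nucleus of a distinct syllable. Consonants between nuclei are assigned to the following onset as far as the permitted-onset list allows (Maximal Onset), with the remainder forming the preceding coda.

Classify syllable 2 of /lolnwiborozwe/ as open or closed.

open

Nuclei (vowels): o, i, o, o, e → 5 syllables.
σ1/σ2 boundary: cluster /lnw/ — the longest permitted-onset suffix is /nw/; onset = /nw/, preceding coda = /l/.
σ2/σ3 boundary: /b/ is a single consonant, so it becomes the next onset.
σ3/σ4 boundary: /r/ → onset of the next syllable (single consonants are always licit onsets).
σ4/σ5 boundary: cluster /zw/ — /zw/ is itself a permitted onset, so the whole cluster goes right; preceding coda = ∅.
Syllabification: lol.nwi.bo.ro.zwe.
Syllable 2 is /nwi/; it ends in its nucleus with no coda, so it is open.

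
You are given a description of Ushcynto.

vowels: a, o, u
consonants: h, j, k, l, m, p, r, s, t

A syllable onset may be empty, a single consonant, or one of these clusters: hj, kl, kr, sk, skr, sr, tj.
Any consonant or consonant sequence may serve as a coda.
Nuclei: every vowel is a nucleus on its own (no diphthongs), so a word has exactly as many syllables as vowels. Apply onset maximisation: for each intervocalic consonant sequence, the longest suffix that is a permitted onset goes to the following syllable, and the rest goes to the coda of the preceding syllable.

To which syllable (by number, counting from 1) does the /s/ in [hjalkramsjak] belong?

The vowels are a, a, a — 3 nuclei, so 3 syllables.
V1 /a/ – V2 /a/: /lkr/ splits as /l/ + /kr/ (/kr/ is the longest suffix that is a licit onset).
V2 /a/ – V3 /a/: /msj/ splits as /ms/ + /j/ (/j/ is the longest suffix that is a licit onset).
So the parse is hjal.krams.jak.
The /s/ is in the coda of syllable 2 (/krams/).

2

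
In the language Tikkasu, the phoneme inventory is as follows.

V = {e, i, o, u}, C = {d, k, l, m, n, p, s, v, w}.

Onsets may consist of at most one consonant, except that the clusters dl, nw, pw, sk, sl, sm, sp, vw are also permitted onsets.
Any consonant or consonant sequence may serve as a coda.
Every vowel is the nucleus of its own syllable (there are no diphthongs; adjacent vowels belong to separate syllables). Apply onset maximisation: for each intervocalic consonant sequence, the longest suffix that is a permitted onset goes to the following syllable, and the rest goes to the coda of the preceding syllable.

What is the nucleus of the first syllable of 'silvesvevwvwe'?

i

Vowels present: i, e, e, e; each is a nucleus, giving 4 syllables.
The first nucleus (vowel 1 from the left) is /i/.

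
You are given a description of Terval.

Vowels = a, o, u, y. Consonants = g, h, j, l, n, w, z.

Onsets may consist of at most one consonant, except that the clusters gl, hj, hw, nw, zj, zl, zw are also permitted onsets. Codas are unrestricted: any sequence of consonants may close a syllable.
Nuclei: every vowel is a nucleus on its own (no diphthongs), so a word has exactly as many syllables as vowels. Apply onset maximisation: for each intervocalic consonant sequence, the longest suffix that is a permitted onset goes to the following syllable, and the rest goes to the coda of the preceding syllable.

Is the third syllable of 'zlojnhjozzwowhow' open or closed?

Vowels present: o, o, o, o; each is a nucleus, giving 4 syllables.
σ1/σ2 boundary: /jnhj/ splits as /jn/ + /hj/ (/hj/ is the longest suffix that is a licit onset).
σ2/σ3 boundary: cluster /zzw/ — the longest permitted-onset suffix is /zw/; onset = /zw/, preceding coda = /z/.
σ3/σ4 boundary: cluster /wh/ — the longest permitted-onset suffix is /h/; onset = /h/, preceding coda = /w/.
Putting it together: zlojn.hjoz.zwow.how.
Syllable 3 is /zwow/ with coda /w/, so it is closed.

closed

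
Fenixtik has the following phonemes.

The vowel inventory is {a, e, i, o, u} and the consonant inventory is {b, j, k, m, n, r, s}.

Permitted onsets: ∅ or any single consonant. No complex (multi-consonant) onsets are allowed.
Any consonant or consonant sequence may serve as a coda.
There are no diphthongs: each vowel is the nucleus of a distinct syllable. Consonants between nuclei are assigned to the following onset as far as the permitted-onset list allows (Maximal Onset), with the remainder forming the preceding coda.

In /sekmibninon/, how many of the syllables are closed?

3

Nuclei (vowels): e, i, i, o → 4 syllables.
/e…i/ gap (V1→V2): /km/ — longest licit onset from the right is /m/, leaving /k/ as coda.
/i…i/ gap (V2→V3): cluster /bn/ — the longest permitted-onset suffix is /n/; onset = /n/, preceding coda = /b/.
/i…o/ gap (V3→V4): /n/ → onset of the next syllable (single consonants are always licit onsets).
Syllabification: sek.mib.ni.non.
Classifying each syllable: /sek/ (closed), /mib/ (closed), /ni/ (open), /non/ (closed).
Closed syllables: 3.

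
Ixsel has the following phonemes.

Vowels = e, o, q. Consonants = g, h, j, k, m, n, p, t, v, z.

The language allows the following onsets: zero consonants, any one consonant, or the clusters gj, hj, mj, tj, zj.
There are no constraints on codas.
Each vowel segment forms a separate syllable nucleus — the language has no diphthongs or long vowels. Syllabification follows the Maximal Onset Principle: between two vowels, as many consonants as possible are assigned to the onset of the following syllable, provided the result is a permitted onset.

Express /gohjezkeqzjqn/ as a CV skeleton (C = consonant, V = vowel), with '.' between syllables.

CV.CCVC.CV.V.CCVC

Nuclei (vowels): o, e, e, q, q → 5 syllables.
Between /o/ (V1) and /e/ (V2): /hj/ — entire cluster is a permitted onset → onset /hj/, coda ∅.
Between /e/ (V2) and /e/ (V3): /zk/; trying suffixes from longest down, /k/ is the first permitted one, so coda /z/ | onset /k/.
Between /e/ (V3) and /q/ (V4): hiatus — the boundary sits between the two vowels.
Between /q/ (V4) and /q/ (V5): cluster /zj/ — /zj/ is itself a permitted onset, so the whole cluster goes right; preceding coda = ∅.
Result: go.hjez.ke.q.zjqn.
Mapping each syllable to C/V: /go/ → CV, /hjez/ → CCVC, /ke/ → CV, /q/ → V, /zjqn/ → CCVC.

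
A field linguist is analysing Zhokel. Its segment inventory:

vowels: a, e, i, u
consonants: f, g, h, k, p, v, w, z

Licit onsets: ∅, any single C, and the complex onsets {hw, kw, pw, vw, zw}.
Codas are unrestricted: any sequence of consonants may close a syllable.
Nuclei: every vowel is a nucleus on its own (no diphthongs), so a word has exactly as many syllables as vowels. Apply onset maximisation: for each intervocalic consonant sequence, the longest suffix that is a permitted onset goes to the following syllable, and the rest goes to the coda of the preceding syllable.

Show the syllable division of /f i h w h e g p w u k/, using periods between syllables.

fihw.heg.pwuk

Vowels present: i, e, u; each is a nucleus, giving 3 syllables.
Between /i/ (V1) and /e/ (V2): /hwh/ splits as /hw/ + /h/ (/h/ is the longest suffix that is a licit onset).
Between /e/ (V2) and /u/ (V3): cluster /gpw/ — the longest permitted-onset suffix is /pw/; onset = /pw/, preceding coda = /g/.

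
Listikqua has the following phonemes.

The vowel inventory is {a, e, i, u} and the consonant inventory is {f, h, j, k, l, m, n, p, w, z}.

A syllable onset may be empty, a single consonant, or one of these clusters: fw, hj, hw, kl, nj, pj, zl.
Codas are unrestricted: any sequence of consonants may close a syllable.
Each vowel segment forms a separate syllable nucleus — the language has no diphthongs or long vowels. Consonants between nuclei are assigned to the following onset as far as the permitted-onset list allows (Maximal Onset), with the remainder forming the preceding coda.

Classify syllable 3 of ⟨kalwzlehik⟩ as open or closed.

closed

Vowels present: a, e, i; each is a nucleus, giving 3 syllables.
Between /a/ (V1) and /e/ (V2): /lwzl/ — longest licit onset from the right is /zl/, leaving /lw/ as coda.
Between /e/ (V2) and /i/ (V3): /h/ → onset of the next syllable (single consonants are always licit onsets).
Syllabification: kalw.zle.hik.
Syllable 3 is /hik/ with coda /k/, so it is closed.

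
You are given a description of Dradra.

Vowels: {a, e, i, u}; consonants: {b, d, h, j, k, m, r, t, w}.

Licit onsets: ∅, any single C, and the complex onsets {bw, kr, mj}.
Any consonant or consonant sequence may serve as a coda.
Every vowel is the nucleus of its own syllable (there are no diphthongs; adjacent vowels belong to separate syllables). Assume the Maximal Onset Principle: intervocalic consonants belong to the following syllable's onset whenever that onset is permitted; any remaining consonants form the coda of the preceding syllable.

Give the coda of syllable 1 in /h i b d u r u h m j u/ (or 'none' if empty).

The vowels are i, u, u, u — 4 nuclei, so 4 syllables.
σ1/σ2 boundary: cluster /bd/ — the longest permitted-onset suffix is /d/; onset = /d/, preceding coda = /b/.
σ2/σ3 boundary: /r/ → onset of the next syllable (single consonants are always licit onsets).
σ3/σ4 boundary: /hmj/ — longest licit onset from the right is /mj/, leaving /h/ as coda.
Result: hib.du.ruh.mju.
Syllable 1 is /hib/: onset /h/, nucleus /i/, coda /b/.

b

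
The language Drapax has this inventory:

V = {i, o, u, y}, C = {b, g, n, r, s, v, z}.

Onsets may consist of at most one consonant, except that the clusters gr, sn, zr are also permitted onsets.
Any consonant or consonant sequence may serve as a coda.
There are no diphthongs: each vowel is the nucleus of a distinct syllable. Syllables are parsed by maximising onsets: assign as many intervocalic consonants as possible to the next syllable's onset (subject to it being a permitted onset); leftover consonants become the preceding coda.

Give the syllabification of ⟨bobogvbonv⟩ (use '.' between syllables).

The vowels are o, o, o — 3 nuclei, so 3 syllables.
V1 /o/ – V2 /o/: /b/ → onset of the next syllable (single consonants are always licit onsets).
V2 /o/ – V3 /o/: /gvb/; trying suffixes from longest down, /b/ is the first permitted one, so coda /gv/ | onset /b/.

bo.bogv.bonv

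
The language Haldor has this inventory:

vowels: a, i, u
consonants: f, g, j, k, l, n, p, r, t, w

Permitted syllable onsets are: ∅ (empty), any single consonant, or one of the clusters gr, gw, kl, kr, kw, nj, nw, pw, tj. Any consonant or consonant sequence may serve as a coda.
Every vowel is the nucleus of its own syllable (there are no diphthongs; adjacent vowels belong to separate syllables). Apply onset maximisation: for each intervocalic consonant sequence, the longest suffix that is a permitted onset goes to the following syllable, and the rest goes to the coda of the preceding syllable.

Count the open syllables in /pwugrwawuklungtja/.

Vowels present: u, a, u, u, a; each is a nucleus, giving 5 syllables.
Between /u/ (V1) and /a/ (V2): /grw/; trying suffixes from longest down, /w/ is the first permitted one, so coda /gr/ | onset /w/.
Between /a/ (V2) and /u/ (V3): /w/ → onset of the next syllable (single consonants are always licit onsets).
Between /u/ (V3) and /u/ (V4): /kl/ is a licit onset in full, so it all attaches to the next syllable.
Between /u/ (V4) and /a/ (V5): /ngtj/; trying suffixes from longest down, /tj/ is the first permitted one, so coda /ng/ | onset /tj/.
So the parse is pwugr.wa.wu.klung.tja.
Classifying each syllable: /pwugr/ (closed), /wa/ (open), /wu/ (open), /klung/ (closed), /tja/ (open).
Open syllables: 3.

3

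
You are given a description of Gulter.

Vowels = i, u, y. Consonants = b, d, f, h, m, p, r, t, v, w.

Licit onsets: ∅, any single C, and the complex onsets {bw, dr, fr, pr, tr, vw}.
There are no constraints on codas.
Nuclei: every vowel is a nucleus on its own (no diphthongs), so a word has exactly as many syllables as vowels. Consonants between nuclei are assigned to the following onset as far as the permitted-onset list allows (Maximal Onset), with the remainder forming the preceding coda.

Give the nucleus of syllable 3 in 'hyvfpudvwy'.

The vowels are y, u, y — 3 nuclei, so 3 syllables.
The third nucleus (vowel 3 from the left) is /y/.

y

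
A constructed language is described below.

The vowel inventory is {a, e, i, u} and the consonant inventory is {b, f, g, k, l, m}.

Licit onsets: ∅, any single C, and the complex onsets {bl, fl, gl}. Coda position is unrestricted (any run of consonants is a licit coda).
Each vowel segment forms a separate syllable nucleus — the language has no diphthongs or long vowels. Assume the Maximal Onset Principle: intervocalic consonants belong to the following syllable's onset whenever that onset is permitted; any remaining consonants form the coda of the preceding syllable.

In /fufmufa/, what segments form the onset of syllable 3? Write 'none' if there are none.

f

Vowels present: u, u, a; each is a nucleus, giving 3 syllables.
V1 /u/ – V2 /u/: /fm/ — longest licit onset from the right is /m/, leaving /f/ as coda.
V2 /u/ – V3 /a/: just /f/ — single C goes to the following onset.
So the parse is fuf.mu.fa.
Syllable 3 is /fa/: onset /f/, nucleus /a/, coda ∅.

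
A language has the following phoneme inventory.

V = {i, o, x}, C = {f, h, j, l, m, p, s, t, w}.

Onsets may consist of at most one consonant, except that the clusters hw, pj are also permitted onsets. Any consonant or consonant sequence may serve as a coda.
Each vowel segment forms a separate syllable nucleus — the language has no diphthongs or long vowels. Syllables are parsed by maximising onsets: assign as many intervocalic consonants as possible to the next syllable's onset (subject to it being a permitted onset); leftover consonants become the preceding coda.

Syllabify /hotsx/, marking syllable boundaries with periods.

hot.sx

The vowels are o, x — 2 nuclei, so 2 syllables.
/o…x/ gap (V1→V2): /ts/ — longest licit onset from the right is /s/, leaving /t/ as coda.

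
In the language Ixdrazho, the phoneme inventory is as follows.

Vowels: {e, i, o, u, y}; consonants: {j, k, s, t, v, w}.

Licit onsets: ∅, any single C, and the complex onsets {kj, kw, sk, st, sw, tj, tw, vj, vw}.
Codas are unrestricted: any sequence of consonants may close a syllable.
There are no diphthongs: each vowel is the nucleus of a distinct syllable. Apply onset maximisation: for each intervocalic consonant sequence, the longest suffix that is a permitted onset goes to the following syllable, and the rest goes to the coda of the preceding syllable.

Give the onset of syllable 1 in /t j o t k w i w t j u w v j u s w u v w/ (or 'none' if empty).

tj

The vowels are o, i, u, u, u — 5 nuclei, so 5 syllables.
σ1/σ2 boundary: /tkw/ splits as /t/ + /kw/ (/kw/ is the longest suffix that is a licit onset).
σ2/σ3 boundary: /wtj/; trying suffixes from longest down, /tj/ is the first permitted one, so coda /w/ | onset /tj/.
σ3/σ4 boundary: /wvj/ — longest licit onset from the right is /vj/, leaving /w/ as coda.
σ4/σ5 boundary: /sw/ — entire cluster is a permitted onset → onset /sw/, coda ∅.
Syllabification: tjot.kwiw.tjuw.vju.swuvw.
Syllable 1 is /tjot/: onset /tj/, nucleus /o/, coda /t/.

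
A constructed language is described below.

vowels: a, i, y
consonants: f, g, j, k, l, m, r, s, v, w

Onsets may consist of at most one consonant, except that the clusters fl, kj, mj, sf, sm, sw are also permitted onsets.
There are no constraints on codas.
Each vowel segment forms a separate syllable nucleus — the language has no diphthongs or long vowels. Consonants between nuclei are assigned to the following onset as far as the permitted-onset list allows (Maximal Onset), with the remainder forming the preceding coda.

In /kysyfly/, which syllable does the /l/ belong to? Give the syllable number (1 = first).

3

Vowels present: y, y, y; each is a nucleus, giving 3 syllables.
/y…y/ gap (V1→V2): /s/ is a single consonant, so it becomes the next onset.
/y…y/ gap (V2→V3): /fl/ — entire cluster is a permitted onset → onset /fl/, coda ∅.
Result: ky.sy.fly.
The /l/ is in the onset of syllable 3 (/fly/).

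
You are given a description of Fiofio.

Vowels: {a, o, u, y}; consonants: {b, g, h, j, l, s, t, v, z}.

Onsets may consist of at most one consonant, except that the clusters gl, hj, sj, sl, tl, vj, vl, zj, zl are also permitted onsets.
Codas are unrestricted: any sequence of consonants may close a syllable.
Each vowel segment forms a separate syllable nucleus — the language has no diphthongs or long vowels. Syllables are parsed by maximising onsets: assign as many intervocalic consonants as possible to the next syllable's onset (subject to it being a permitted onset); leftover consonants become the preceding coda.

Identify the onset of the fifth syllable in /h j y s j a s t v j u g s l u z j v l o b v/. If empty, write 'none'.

vl

The vowels are y, a, u, u, o — 5 nuclei, so 5 syllables.
/y…a/ gap (V1→V2): cluster /sj/ — /sj/ is itself a permitted onset, so the whole cluster goes right; preceding coda = ∅.
/a…u/ gap (V2→V3): /stvj/ splits as /st/ + /vj/ (/vj/ is the longest suffix that is a licit onset).
/u…u/ gap (V3→V4): /gsl/; trying suffixes from longest down, /sl/ is the first permitted one, so coda /g/ | onset /sl/.
/u…o/ gap (V4→V5): cluster /zjvl/ — the longest permitted-onset suffix is /vl/; onset = /vl/, preceding coda = /zj/.
Putting it together: hjy.sjast.vjug.sluzj.vlobv.
Syllable 5 is /vlobv/: onset /vl/, nucleus /o/, coda /bv/.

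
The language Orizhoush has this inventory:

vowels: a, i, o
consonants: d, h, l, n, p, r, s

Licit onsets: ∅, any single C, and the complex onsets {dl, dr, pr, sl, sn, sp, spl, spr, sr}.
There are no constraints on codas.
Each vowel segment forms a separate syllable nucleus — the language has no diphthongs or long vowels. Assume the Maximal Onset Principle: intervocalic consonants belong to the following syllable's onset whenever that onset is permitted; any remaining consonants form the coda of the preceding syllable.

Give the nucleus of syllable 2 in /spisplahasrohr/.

a

The vowels are i, a, a, o — 4 nuclei, so 4 syllables.
The second nucleus (vowel 2 from the left) is /a/.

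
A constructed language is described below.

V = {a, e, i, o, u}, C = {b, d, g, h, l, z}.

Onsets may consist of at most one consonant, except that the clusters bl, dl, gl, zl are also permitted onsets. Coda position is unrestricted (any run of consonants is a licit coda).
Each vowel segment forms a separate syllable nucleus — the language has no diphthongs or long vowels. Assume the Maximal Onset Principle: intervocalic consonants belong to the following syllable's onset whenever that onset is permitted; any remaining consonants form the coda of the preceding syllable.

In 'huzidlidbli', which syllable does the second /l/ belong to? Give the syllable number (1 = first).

Nuclei (vowels): u, i, i, i → 4 syllables.
σ1/σ2 boundary: /z/ is a single consonant, so it becomes the next onset.
σ2/σ3 boundary: cluster /dl/ — /dl/ is itself a permitted onset, so the whole cluster goes right; preceding coda = ∅.
σ3/σ4 boundary: /dbl/; trying suffixes from longest down, /bl/ is the first permitted one, so coda /d/ | onset /bl/.
So the parse is hu.zi.dlid.bli.
The second /l/ is in the onset of syllable 4 (/bli/).

4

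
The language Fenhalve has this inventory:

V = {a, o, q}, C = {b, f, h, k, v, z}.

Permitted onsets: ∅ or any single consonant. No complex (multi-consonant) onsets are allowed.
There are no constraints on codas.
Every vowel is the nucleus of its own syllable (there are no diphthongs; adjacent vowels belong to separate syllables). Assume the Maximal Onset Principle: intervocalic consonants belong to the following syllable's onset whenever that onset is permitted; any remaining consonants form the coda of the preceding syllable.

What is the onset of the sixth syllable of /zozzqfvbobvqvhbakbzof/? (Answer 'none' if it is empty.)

Vowels present: o, q, o, q, a, o; each is a nucleus, giving 6 syllables.
Between /o/ (V1) and /q/ (V2): /zz/; trying suffixes from longest down, /z/ is the first permitted one, so coda /z/ | onset /z/.
Between /q/ (V2) and /o/ (V3): /fvb/ — longest licit onset from the right is /b/, leaving /fv/ as coda.
Between /o/ (V3) and /q/ (V4): cluster /bv/ — the longest permitted-onset suffix is /v/; onset = /v/, preceding coda = /b/.
Between /q/ (V4) and /a/ (V5): /vhb/ — longest licit onset from the right is /b/, leaving /vh/ as coda.
Between /a/ (V5) and /o/ (V6): /kbz/; trying suffixes from longest down, /z/ is the first permitted one, so coda /kb/ | onset /z/.
Result: zoz.zqfv.bob.vqvh.bakb.zof.
Syllable 6 is /zof/: onset /z/, nucleus /o/, coda /f/.

z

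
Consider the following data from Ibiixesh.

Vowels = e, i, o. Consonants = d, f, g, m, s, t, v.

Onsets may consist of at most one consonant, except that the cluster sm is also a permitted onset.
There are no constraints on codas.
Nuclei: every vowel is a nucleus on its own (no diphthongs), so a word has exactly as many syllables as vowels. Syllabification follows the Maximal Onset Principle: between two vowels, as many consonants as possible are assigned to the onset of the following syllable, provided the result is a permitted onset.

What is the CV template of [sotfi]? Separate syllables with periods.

Vowels present: o, i; each is a nucleus, giving 2 syllables.
V1 /o/ – V2 /i/: /tf/; trying suffixes from longest down, /f/ is the first permitted one, so coda /t/ | onset /f/.
Putting it together: sot.fi.
Mapping each syllable to C/V: /sot/ → CVC, /fi/ → CV.

CVC.CV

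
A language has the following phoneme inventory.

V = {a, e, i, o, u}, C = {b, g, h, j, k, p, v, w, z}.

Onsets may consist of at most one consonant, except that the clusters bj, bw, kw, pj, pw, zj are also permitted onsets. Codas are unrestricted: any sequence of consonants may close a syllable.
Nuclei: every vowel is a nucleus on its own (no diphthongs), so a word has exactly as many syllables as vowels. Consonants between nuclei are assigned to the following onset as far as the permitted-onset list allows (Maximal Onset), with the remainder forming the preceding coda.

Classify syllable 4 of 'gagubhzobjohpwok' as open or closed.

closed

Nuclei (vowels): a, u, o, o, o → 5 syllables.
/a…u/ gap (V1→V2): just /g/ — single C goes to the following onset.
/u…o/ gap (V2→V3): /bhz/ splits as /bh/ + /z/ (/z/ is the longest suffix that is a licit onset).
/o…o/ gap (V3→V4): /bj/ is a licit onset in full, so it all attaches to the next syllable.
/o…o/ gap (V4→V5): cluster /hpw/ — the longest permitted-onset suffix is /pw/; onset = /pw/, preceding coda = /h/.
Putting it together: ga.gubh.zo.bjoh.pwok.
Syllable 4 is /bjoh/ with coda /h/, so it is closed.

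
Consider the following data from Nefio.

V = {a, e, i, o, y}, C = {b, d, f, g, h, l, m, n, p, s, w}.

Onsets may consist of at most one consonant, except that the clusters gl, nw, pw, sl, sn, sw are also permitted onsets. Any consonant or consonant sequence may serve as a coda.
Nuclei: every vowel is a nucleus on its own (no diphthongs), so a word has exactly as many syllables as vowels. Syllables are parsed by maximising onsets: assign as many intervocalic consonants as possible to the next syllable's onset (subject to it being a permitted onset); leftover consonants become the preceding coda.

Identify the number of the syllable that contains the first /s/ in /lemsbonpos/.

Nuclei (vowels): e, o, o → 3 syllables.
V1 /e/ – V2 /o/: /msb/ — longest licit onset from the right is /b/, leaving /ms/ as coda.
V2 /o/ – V3 /o/: /np/ — longest licit onset from the right is /p/, leaving /n/ as coda.
So the parse is lems.bon.pos.
The first /s/ is in the coda of syllable 1 (/lems/).

1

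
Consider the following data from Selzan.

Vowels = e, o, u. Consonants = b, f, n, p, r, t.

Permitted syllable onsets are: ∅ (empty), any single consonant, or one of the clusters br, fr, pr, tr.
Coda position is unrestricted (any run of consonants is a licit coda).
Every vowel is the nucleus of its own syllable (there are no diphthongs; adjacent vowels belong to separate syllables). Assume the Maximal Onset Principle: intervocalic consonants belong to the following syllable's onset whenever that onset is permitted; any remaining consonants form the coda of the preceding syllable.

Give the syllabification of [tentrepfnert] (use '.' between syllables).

Vowels present: e, e, e; each is a nucleus, giving 3 syllables.
/e…e/ gap (V1→V2): /ntr/; trying suffixes from longest down, /tr/ is the first permitted one, so coda /n/ | onset /tr/.
/e…e/ gap (V2→V3): /pfn/ — longest licit onset from the right is /n/, leaving /pf/ as coda.

ten.trepf.nert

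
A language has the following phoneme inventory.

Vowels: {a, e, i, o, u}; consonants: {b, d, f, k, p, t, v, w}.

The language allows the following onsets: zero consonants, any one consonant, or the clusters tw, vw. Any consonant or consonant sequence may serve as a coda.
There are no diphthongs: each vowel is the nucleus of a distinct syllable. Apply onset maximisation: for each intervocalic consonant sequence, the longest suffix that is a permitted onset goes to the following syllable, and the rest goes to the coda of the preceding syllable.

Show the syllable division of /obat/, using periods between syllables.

Vowels present: o, a; each is a nucleus, giving 2 syllables.
Between /o/ (V1) and /a/ (V2): /b/ → onset of the next syllable (single consonants are always licit onsets).

o.bat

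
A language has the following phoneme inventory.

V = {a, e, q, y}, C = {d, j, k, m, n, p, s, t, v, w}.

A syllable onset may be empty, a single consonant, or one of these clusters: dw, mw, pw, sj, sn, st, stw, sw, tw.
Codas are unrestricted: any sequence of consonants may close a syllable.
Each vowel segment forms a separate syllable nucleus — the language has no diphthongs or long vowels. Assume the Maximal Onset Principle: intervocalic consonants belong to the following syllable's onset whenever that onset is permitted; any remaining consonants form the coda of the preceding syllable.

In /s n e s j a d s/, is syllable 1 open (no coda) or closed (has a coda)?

open

Vowels present: e, a; each is a nucleus, giving 2 syllables.
σ1/σ2 boundary: /sj/ is a licit onset in full, so it all attaches to the next syllable.
Putting it together: sne.sjads.
Syllable 1 is /sne/; it ends in its nucleus with no coda, so it is open.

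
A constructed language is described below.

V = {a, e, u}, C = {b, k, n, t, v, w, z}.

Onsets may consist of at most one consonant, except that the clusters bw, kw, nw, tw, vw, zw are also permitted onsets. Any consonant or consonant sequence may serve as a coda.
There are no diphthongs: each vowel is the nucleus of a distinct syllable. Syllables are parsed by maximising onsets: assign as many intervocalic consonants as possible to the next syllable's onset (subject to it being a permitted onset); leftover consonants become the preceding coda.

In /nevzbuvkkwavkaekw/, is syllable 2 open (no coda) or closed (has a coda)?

closed

Vowels present: e, u, a, a, e; each is a nucleus, giving 5 syllables.
/e…u/ gap (V1→V2): /vzb/ — longest licit onset from the right is /b/, leaving /vz/ as coda.
/u…a/ gap (V2→V3): /vkkw/ splits as /vk/ + /kw/ (/kw/ is the longest suffix that is a licit onset).
/a…a/ gap (V3→V4): /vk/ — longest licit onset from the right is /k/, leaving /v/ as coda.
/a…e/ gap (V4→V5): hiatus — the boundary sits between the two vowels.
Putting it together: nevz.buvk.kwav.ka.ekw.
Syllable 2 is /buvk/ with coda /vk/, so it is closed.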